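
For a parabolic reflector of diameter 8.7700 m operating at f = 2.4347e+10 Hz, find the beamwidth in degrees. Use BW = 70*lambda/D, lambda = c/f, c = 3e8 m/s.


lambda = c / f = 3.0000e+08 / 2.4347e+10 = 0.01232185 m
BW = 70 * 0.01232185 / 8.7700 = 0.09835 deg

0.09835 deg


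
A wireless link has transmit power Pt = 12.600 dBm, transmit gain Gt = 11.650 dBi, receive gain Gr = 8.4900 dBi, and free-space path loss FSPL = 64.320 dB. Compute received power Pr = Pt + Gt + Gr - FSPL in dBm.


Pr = 12.600 + 11.650 + 8.4900 - 64.320 = -31.58 dBm

-31.58 dBm


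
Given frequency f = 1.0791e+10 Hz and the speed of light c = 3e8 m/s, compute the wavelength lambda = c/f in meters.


lambda = c / f = 3.0000e+08 / 1.0791e+10 = 0.02780 m

0.02780 m


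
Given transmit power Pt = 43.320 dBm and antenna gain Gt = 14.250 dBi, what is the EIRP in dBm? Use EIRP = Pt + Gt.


EIRP = Pt + Gt = 43.320 + 14.250 = 57.57 dBm

57.57 dBm


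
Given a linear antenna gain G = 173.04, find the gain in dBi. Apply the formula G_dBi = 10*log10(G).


G_dBi = 10 * log10(173.04) = 22.38 dBi

22.38 dBi


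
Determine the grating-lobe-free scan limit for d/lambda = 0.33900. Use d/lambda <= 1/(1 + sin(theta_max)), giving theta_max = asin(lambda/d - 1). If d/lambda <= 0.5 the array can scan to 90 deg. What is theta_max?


lambda/d - 1 = 1/0.33900 - 1 = 1.949853 >= 1
d/lambda <= 0.5, so the array can scan to endfire without grating lobes: theta_max = 90 deg

90 deg


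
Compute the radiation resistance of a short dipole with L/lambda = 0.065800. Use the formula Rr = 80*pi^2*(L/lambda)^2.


Rr = 80 * pi^2 * (0.065800)^2 = 80 * 9.869604 * 4.329640e-03 = 3.419 ohm

3.419 ohm


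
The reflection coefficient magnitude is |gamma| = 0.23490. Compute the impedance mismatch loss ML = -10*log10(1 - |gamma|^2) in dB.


ML = -10 * log10(1 - 0.23490^2) = -10 * log10(0.94482199) = 0.2465 dB

0.2465 dB


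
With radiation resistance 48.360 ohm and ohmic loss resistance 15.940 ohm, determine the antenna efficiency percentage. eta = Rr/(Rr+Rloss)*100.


eta = 48.360 / (48.360 + 15.940) * 100 = 75.21%

75.21%


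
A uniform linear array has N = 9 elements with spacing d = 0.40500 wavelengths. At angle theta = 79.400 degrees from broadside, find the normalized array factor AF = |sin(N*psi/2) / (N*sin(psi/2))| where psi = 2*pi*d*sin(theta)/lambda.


psi = 2*pi*0.40500*sin(79.400 deg) = 2.501266 rad
AF = |sin(9*2.501266/2) / (9*sin(2.501266/2))| = 0.1131

0.1131


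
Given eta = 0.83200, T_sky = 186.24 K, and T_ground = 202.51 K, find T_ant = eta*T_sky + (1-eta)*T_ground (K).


T_ant = 0.83200 * 186.24 + (1 - 0.83200) * 202.51 = 189.0 K

189.0 K


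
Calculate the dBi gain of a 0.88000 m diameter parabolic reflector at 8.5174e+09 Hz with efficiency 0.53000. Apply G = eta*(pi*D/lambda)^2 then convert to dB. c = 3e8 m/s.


lambda = c / f = 3.0000e+08 / 8.5174e+09 = 0.03522202 m
G_linear = 0.53000 * (pi * 0.88000 / 0.03522202)^2 = 3265.220
G_dBi = 10 * log10(3265.220) = 35.14 dBi

35.14 dBi


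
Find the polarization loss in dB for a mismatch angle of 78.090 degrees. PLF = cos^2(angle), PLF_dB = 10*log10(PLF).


PLF_linear = cos^2(78.090 deg) = 0.04259063
PLF_dB = 10 * log10(0.04259063) = -13.71 dB

-13.71 dB


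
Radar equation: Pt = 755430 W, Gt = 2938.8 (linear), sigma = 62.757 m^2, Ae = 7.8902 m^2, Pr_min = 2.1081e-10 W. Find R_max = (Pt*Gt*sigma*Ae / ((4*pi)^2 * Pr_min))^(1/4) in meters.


R^4 = 755430*2938.8*62.757*7.8902 / ((4*pi)^2 * 2.1081e-10) = 3.302201e+19
R_max = 3.302201e+19^0.25 = 75806 m

75806 m


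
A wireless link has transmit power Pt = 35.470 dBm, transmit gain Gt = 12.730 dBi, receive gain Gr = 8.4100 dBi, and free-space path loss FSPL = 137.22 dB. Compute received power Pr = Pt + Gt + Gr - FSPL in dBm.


Pr = 35.470 + 12.730 + 8.4100 - 137.22 = -80.61 dBm

-80.61 dBm


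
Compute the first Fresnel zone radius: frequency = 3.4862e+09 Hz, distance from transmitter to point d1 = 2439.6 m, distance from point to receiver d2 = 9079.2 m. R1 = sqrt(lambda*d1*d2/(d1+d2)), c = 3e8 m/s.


lambda = c / f = 3.0000e+08 / 3.4862e+09 = 0.08605358 m
R1 = sqrt(0.08605358 * 2439.6 * 9079.2 / (2439.6 + 9079.2)) = 12.86 m

12.86 m


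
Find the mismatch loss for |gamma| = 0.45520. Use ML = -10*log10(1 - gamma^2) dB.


ML = -10 * log10(1 - 0.45520^2) = -10 * log10(0.79279296) = 1.008 dB

1.008 dB


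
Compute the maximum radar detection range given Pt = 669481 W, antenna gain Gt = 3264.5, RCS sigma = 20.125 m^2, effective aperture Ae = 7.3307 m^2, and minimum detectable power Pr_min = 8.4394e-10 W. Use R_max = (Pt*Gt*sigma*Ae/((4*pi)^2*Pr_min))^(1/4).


R^4 = 669481*3264.5*20.125*7.3307 / ((4*pi)^2 * 8.4394e-10) = 2.419385e+18
R_max = 2.419385e+18^0.25 = 39439 m

39439 m


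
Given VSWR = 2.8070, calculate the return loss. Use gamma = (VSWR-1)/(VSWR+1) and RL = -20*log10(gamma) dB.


gamma = (2.8070 - 1) / (2.8070 + 1) = 0.4746520
RL = -20 * log10(0.4746520) = 6.472 dB

6.472 dB


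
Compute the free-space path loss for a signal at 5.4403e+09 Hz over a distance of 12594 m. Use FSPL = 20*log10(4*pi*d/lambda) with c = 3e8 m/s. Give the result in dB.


lambda = c / f = 3.0000e+08 / 5.4403e+09 = 0.05514402 m
FSPL = 20 * log10(4*pi*12594/0.05514402) = 129.2 dB

129.2 dB


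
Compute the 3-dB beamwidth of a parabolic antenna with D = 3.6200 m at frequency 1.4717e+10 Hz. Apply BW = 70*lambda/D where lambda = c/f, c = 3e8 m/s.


lambda = c / f = 3.0000e+08 / 1.4717e+10 = 0.02038459 m
BW = 70 * 0.02038459 / 3.6200 = 0.3942 deg

0.3942 deg


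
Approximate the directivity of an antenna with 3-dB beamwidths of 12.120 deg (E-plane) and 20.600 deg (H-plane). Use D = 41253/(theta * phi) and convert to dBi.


D_linear = 41253 / (12.120 * 20.600) = 165.2288
D_dBi = 10 * log10(165.2288) = 22.18 dBi

22.18 dBi


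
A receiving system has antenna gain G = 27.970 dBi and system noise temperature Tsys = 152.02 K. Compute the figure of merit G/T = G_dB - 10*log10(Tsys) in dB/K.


G/T = 27.970 - 10*log10(152.02) = 27.970 - 21.81901 = 6.151 dB/K

6.151 dB/K


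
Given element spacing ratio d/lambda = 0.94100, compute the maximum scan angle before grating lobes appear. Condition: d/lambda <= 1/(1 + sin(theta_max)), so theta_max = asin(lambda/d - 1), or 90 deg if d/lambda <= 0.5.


lambda/d - 1 = 1/0.94100 - 1 = 0.06269926
theta_max = asin(0.06269926) = 3.595 deg

3.595 deg


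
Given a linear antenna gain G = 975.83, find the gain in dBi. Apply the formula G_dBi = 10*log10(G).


G_dBi = 10 * log10(975.83) = 29.89 dBi

29.89 dBi


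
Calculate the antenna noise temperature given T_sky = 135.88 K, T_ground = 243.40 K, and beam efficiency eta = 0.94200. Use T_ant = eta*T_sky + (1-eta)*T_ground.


T_ant = 0.94200 * 135.88 + (1 - 0.94200) * 243.40 = 142.1 K

142.1 K


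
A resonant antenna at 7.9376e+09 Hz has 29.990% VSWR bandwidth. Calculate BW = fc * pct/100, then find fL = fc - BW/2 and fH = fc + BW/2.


BW = 7.9376e+09 * 29.990/100 = 2.380486e+09 Hz
fL = 7.9376e+09 - 2.380486e+09/2 = 6.747e+09 Hz
fH = 7.9376e+09 + 2.380486e+09/2 = 9.128e+09 Hz

BW=2.380e+09 Hz, fL=6.747e+09 Hz, fH=9.128e+09 Hz


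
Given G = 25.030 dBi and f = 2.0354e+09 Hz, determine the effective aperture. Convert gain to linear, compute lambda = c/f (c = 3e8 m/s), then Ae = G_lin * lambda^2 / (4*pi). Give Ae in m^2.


lambda = c / f = 3.0000e+08 / 2.0354e+09 = 0.1473912 m
G_linear = 10^(25.030/10) = 318.4198
Ae = G_linear * lambda^2 / (4*pi) = 318.4198 * 0.1473912^2 / (4*pi) = 0.5505 m^2

0.5505 m^2


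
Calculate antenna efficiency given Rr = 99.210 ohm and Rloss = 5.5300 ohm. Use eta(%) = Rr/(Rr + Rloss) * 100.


eta = 99.210 / (99.210 + 5.5300) * 100 = 94.72%

94.72%


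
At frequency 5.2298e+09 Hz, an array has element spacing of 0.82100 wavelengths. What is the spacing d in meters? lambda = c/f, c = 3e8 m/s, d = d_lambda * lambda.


lambda = c / f = 3.0000e+08 / 5.2298e+09 = 0.05736357 m
d = 0.82100 * 0.05736357 = 0.04710 m

0.04710 m


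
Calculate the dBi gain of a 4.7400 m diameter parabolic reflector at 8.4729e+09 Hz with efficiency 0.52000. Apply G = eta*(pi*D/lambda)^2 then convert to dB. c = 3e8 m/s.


lambda = c / f = 3.0000e+08 / 8.4729e+09 = 0.03540700 m
G_linear = 0.52000 * (pi * 4.7400 / 0.03540700)^2 = 91977.48
G_dBi = 10 * log10(91977.48) = 49.64 dBi

49.64 dBi


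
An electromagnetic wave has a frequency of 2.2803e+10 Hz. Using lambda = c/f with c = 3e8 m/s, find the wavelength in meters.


lambda = c / f = 3.0000e+08 / 2.2803e+10 = 0.01316 m

0.01316 m


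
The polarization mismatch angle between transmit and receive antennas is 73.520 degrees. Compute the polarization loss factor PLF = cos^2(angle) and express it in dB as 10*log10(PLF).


PLF_linear = cos^2(73.520 deg) = 0.08047470
PLF_dB = 10 * log10(0.08047470) = -10.94 dB

-10.94 dB


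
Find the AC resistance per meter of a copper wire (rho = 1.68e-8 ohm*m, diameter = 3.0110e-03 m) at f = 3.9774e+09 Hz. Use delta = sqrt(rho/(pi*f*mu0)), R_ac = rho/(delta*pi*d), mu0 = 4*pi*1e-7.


delta = sqrt(1.68e-8 / (pi * 3.9774e+09 * 4*pi*1e-7)) = 1.034368e-06 m
R_ac = 1.68e-8 / (1.034368e-06 * pi * 3.0110e-03) = 1.717 ohm/m

1.717 ohm/m


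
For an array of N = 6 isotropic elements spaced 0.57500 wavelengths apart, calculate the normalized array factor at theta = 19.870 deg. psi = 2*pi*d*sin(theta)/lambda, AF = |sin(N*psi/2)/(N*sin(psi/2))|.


psi = 2*pi*0.57500*sin(19.870 deg) = 1.227955 rad
AF = |sin(6*1.227955/2) / (6*sin(1.227955/2))| = 0.1493

0.1493


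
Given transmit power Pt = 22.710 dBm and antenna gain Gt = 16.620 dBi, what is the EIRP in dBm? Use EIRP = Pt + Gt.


EIRP = Pt + Gt = 22.710 + 16.620 = 39.33 dBm

39.33 dBm


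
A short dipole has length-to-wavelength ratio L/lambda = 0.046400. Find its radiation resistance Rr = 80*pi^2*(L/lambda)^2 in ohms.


Rr = 80 * pi^2 * (0.046400)^2 = 80 * 9.869604 * 2.152960e-03 = 1.700 ohm

1.700 ohm


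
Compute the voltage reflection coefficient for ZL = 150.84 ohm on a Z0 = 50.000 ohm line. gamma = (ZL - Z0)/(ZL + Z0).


gamma = (150.84 - 50.000) / (150.84 + 50.000) = 0.5021

0.5021


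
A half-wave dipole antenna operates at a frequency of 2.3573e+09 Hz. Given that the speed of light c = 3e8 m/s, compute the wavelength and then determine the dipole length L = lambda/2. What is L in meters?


lambda = c / f = 3.0000e+08 / 2.3573e+09 = 0.1272642 m
L = lambda / 2 = 0.1272642 / 2 = 0.06363 m

0.06363 m


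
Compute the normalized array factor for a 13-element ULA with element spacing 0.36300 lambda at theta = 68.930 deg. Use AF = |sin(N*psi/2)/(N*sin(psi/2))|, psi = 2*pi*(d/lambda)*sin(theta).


psi = 2*pi*0.36300*sin(68.930 deg) = 2.128307 rad
AF = |sin(13*2.128307/2) / (13*sin(2.128307/2))| = 0.08396

0.08396


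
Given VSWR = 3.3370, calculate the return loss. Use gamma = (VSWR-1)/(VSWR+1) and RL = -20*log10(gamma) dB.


gamma = (3.3370 - 1) / (3.3370 + 1) = 0.5388517
RL = -20 * log10(0.5388517) = 5.371 dB

5.371 dB


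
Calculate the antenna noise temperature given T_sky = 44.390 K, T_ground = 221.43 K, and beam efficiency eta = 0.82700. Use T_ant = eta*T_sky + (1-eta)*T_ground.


T_ant = 0.82700 * 44.390 + (1 - 0.82700) * 221.43 = 75.02 K

75.02 K


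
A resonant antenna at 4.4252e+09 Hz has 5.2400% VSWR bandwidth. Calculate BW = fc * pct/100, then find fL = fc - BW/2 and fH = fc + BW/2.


BW = 4.4252e+09 * 5.2400/100 = 2.318805e+08 Hz
fL = 4.4252e+09 - 2.318805e+08/2 = 4.309e+09 Hz
fH = 4.4252e+09 + 2.318805e+08/2 = 4.541e+09 Hz

BW=2.319e+08 Hz, fL=4.309e+09 Hz, fH=4.541e+09 Hz


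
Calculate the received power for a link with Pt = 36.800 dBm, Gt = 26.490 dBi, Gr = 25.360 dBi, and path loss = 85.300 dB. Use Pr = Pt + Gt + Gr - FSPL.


Pr = 36.800 + 26.490 + 25.360 - 85.300 = 3.35 dBm

3.35 dBm


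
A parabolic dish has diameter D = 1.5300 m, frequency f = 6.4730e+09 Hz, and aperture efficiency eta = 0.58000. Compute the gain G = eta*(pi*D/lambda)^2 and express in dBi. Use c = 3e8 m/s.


lambda = c / f = 3.0000e+08 / 6.4730e+09 = 0.04634636 m
G_linear = 0.58000 * (pi * 1.5300 / 0.04634636)^2 = 6238.488
G_dBi = 10 * log10(6238.488) = 37.95 dBi

37.95 dBi


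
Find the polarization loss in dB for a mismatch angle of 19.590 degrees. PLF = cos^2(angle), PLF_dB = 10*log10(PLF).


PLF_linear = cos^2(19.590 deg) = 0.8875825
PLF_dB = 10 * log10(0.8875825) = -0.5179 dB

-0.5179 dB


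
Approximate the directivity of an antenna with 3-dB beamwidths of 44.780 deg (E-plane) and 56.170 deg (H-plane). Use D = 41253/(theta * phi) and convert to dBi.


D_linear = 41253 / (44.780 * 56.170) = 16.40088
D_dBi = 10 * log10(16.40088) = 12.15 dBi

12.15 dBi


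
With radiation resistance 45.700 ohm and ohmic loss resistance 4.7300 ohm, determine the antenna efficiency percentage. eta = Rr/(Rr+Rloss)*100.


eta = 45.700 / (45.700 + 4.7300) * 100 = 90.62%

90.62%


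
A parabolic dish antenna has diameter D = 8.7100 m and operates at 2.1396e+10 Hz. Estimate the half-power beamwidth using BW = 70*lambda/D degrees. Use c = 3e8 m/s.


lambda = c / f = 3.0000e+08 / 2.1396e+10 = 0.01402131 m
BW = 70 * 0.01402131 / 8.7100 = 0.1127 deg

0.1127 deg


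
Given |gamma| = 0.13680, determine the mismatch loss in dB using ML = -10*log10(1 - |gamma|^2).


ML = -10 * log10(1 - 0.13680^2) = -10 * log10(0.98128576) = 0.08205 dB

0.08205 dB


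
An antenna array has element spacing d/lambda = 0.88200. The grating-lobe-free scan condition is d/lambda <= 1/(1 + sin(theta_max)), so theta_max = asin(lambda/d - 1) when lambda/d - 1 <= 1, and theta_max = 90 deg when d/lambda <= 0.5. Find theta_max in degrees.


lambda/d - 1 = 1/0.88200 - 1 = 0.1337868
theta_max = asin(0.1337868) = 7.688 deg

7.688 deg


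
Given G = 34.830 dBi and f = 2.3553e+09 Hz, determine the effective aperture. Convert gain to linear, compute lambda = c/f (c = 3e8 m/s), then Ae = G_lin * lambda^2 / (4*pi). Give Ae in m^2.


lambda = c / f = 3.0000e+08 / 2.3553e+09 = 0.1273723 m
G_linear = 10^(34.830/10) = 3040.885
Ae = G_linear * lambda^2 / (4*pi) = 3040.885 * 0.1273723^2 / (4*pi) = 3.926 m^2

3.926 m^2


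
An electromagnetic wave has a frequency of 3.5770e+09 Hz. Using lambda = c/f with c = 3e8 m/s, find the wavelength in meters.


lambda = c / f = 3.0000e+08 / 3.5770e+09 = 0.08387 m

0.08387 m


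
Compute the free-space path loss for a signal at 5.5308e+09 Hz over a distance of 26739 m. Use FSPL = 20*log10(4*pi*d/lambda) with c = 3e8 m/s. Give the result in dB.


lambda = c / f = 3.0000e+08 / 5.5308e+09 = 0.05424170 m
FSPL = 20 * log10(4*pi*26739/0.05424170) = 135.8 dB

135.8 dB


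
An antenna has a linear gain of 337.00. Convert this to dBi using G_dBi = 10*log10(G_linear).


G_dBi = 10 * log10(337.00) = 25.28 dBi

25.28 dBi


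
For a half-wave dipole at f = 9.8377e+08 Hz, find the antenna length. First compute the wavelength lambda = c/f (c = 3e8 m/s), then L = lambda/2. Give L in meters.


lambda = c / f = 3.0000e+08 / 9.8377e+08 = 0.3049493 m
L = lambda / 2 = 0.3049493 / 2 = 0.1525 m

0.1525 m


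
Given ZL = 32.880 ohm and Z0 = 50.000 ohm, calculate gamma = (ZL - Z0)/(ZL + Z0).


gamma = (32.880 - 50.000) / (32.880 + 50.000) = -0.2066

-0.2066


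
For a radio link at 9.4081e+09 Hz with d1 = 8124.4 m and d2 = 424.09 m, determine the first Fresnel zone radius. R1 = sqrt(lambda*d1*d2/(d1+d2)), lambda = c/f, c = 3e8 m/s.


lambda = c / f = 3.0000e+08 / 9.4081e+09 = 0.03188742 m
R1 = sqrt(0.03188742 * 8124.4 * 424.09 / (8124.4 + 424.09)) = 3.585 m

3.585 m


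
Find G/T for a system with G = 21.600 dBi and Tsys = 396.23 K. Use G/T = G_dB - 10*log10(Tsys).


G/T = 21.600 - 10*log10(396.23) = 21.600 - 25.97947 = -4.379 dB/K

-4.379 dB/K


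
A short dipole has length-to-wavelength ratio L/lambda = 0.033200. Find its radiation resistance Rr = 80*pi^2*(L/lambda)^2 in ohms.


Rr = 80 * pi^2 * (0.033200)^2 = 80 * 9.869604 * 1.102240e-03 = 0.8703 ohm

0.8703 ohm


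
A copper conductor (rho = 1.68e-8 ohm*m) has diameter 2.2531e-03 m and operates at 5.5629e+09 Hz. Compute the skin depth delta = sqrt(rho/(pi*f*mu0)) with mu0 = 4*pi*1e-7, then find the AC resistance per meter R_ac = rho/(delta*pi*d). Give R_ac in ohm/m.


delta = sqrt(1.68e-8 / (pi * 5.5629e+09 * 4*pi*1e-7)) = 8.746295e-07 m
R_ac = 1.68e-8 / (8.746295e-07 * pi * 2.2531e-03) = 2.714 ohm/m

2.714 ohm/m


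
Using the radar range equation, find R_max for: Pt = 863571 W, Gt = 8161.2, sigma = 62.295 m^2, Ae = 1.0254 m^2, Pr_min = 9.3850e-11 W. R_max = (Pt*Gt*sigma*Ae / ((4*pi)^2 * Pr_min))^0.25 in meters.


R^4 = 863571*8161.2*62.295*1.0254 / ((4*pi)^2 * 9.3850e-11) = 3.037698e+19
R_max = 3.037698e+19^0.25 = 74240 m

74240 m


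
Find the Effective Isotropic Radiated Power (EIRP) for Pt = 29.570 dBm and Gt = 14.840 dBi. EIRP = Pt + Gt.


EIRP = Pt + Gt = 29.570 + 14.840 = 44.41 dBm

44.41 dBm


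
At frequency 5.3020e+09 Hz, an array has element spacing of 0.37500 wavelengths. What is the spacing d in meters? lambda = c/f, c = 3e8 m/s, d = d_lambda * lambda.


lambda = c / f = 3.0000e+08 / 5.3020e+09 = 0.05658242 m
d = 0.37500 * 0.05658242 = 0.02122 m

0.02122 m


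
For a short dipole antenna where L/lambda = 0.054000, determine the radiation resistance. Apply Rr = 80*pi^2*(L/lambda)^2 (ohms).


Rr = 80 * pi^2 * (0.054000)^2 = 80 * 9.869604 * 2.916000e-03 = 2.302 ohm

2.302 ohm


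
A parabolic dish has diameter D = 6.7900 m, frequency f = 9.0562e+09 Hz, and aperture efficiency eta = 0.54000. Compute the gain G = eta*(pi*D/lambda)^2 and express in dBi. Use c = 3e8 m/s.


lambda = c / f = 3.0000e+08 / 9.0562e+09 = 0.03312648 m
G_linear = 0.54000 * (pi * 6.7900 / 0.03312648)^2 = 223914.6
G_dBi = 10 * log10(223914.6) = 53.50 dBi

53.50 dBi


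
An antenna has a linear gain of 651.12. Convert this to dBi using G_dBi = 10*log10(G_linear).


G_dBi = 10 * log10(651.12) = 28.14 dBi

28.14 dBi


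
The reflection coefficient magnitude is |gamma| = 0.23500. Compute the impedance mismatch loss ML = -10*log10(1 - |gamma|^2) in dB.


ML = -10 * log10(1 - 0.23500^2) = -10 * log10(0.944775) = 0.2467 dB

0.2467 dB


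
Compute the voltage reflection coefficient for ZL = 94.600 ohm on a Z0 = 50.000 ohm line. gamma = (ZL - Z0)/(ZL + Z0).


gamma = (94.600 - 50.000) / (94.600 + 50.000) = 0.3084

0.3084


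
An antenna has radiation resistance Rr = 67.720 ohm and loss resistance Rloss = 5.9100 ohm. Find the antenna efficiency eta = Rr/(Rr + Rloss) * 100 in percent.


eta = 67.720 / (67.720 + 5.9100) * 100 = 91.97%

91.97%


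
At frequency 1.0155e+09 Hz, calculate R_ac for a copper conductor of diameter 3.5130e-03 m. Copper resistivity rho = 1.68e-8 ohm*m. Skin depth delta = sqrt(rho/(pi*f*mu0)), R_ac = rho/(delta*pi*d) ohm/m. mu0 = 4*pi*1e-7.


delta = sqrt(1.68e-8 / (pi * 1.0155e+09 * 4*pi*1e-7)) = 2.047080e-06 m
R_ac = 1.68e-8 / (2.047080e-06 * pi * 3.5130e-03) = 0.7436 ohm/m

0.7436 ohm/m


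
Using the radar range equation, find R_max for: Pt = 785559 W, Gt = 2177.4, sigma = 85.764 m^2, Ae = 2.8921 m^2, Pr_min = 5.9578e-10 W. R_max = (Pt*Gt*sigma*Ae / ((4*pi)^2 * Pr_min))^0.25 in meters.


R^4 = 785559*2177.4*85.764*2.8921 / ((4*pi)^2 * 5.9578e-10) = 4.509514e+18
R_max = 4.509514e+18^0.25 = 46082 m

46082 m


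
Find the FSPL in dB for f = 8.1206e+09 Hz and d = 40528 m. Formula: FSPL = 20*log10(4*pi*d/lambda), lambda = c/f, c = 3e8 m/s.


lambda = c / f = 3.0000e+08 / 8.1206e+09 = 0.03694308 m
FSPL = 20 * log10(4*pi*40528/0.03694308) = 142.8 dB

142.8 dB


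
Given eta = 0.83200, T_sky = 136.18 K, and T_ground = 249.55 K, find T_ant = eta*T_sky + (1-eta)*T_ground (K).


T_ant = 0.83200 * 136.18 + (1 - 0.83200) * 249.55 = 155.2 K

155.2 K


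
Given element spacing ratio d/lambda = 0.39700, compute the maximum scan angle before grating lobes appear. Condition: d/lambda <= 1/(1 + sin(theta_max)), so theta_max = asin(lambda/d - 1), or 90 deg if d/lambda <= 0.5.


lambda/d - 1 = 1/0.39700 - 1 = 1.518892 >= 1
d/lambda <= 0.5, so the array can scan to endfire without grating lobes: theta_max = 90 deg

90 deg


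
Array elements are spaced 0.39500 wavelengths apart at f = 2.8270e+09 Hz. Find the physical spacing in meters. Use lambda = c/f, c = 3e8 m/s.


lambda = c / f = 3.0000e+08 / 2.8270e+09 = 0.1061196 m
d = 0.39500 * 0.1061196 = 0.04192 m

0.04192 m


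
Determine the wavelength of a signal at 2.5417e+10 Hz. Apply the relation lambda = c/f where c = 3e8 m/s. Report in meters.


lambda = c / f = 3.0000e+08 / 2.5417e+10 = 0.01180 m

0.01180 m


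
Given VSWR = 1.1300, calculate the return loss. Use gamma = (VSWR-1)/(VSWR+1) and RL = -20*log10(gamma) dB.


gamma = (1.1300 - 1) / (1.1300 + 1) = 0.06103286
RL = -20 * log10(0.06103286) = 24.29 dB

24.29 dB


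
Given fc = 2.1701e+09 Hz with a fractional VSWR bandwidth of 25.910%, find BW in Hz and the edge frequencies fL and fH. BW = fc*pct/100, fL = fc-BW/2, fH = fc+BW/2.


BW = 2.1701e+09 * 25.910/100 = 5.622729e+08 Hz
fL = 2.1701e+09 - 5.622729e+08/2 = 1.889e+09 Hz
fH = 2.1701e+09 + 5.622729e+08/2 = 2.451e+09 Hz

BW=5.623e+08 Hz, fL=1.889e+09 Hz, fH=2.451e+09 Hz


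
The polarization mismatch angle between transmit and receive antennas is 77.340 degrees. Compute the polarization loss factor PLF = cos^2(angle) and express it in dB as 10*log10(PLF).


PLF_linear = cos^2(77.340 deg) = 0.04803334
PLF_dB = 10 * log10(0.04803334) = -13.18 dB

-13.18 dB


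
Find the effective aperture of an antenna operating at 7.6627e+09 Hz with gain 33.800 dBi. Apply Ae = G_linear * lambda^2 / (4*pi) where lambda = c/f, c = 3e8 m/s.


lambda = c / f = 3.0000e+08 / 7.6627e+09 = 0.03915069 m
G_linear = 10^(33.800/10) = 2398.833
Ae = G_linear * lambda^2 / (4*pi) = 2398.833 * 0.03915069^2 / (4*pi) = 0.2926 m^2

0.2926 m^2


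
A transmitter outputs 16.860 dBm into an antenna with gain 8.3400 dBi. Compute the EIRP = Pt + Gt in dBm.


EIRP = Pt + Gt = 16.860 + 8.3400 = 25.20 dBm

25.20 dBm


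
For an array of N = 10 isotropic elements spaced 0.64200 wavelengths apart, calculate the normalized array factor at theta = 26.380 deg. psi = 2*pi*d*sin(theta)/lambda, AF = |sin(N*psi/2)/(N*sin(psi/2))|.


psi = 2*pi*0.64200*sin(26.380 deg) = 1.792310 rad
AF = |sin(10*1.792310/2) / (10*sin(1.792310/2))| = 0.05722

0.05722


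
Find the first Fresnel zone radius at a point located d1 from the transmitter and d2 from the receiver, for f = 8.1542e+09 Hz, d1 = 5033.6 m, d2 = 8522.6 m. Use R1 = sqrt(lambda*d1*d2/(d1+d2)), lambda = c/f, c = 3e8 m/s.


lambda = c / f = 3.0000e+08 / 8.1542e+09 = 0.03679086 m
R1 = sqrt(0.03679086 * 5033.6 * 8522.6 / (5033.6 + 8522.6)) = 10.79 m

10.79 m


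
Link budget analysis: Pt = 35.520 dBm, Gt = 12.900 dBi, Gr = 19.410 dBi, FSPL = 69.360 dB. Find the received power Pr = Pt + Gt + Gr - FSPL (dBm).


Pr = 35.520 + 12.900 + 19.410 - 69.360 = -1.53 dBm

-1.53 dBm


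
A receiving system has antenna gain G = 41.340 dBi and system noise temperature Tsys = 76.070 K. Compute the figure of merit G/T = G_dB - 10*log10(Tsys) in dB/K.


G/T = 41.340 - 10*log10(76.070) = 41.340 - 18.81213 = 22.53 dB/K

22.53 dB/K


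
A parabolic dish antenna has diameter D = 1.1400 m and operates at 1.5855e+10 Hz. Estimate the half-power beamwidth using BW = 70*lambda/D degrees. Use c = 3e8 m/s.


lambda = c / f = 3.0000e+08 / 1.5855e+10 = 0.01892148 m
BW = 70 * 0.01892148 / 1.1400 = 1.162 deg

1.162 deg


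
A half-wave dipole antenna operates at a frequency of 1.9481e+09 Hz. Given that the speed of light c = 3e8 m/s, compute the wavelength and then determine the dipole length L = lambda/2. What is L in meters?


lambda = c / f = 3.0000e+08 / 1.9481e+09 = 0.1539962 m
L = lambda / 2 = 0.1539962 / 2 = 0.07700 m

0.07700 m


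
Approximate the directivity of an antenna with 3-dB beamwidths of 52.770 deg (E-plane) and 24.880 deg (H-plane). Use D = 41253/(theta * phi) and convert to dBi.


D_linear = 41253 / (52.770 * 24.880) = 31.42086
D_dBi = 10 * log10(31.42086) = 14.97 dBi

14.97 dBi


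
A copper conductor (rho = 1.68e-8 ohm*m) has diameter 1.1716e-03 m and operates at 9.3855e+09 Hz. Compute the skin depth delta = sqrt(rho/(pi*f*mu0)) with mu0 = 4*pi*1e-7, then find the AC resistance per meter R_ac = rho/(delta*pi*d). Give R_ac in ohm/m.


delta = sqrt(1.68e-8 / (pi * 9.3855e+09 * 4*pi*1e-7)) = 6.733581e-07 m
R_ac = 1.68e-8 / (6.733581e-07 * pi * 1.1716e-03) = 6.779 ohm/m

6.779 ohm/m


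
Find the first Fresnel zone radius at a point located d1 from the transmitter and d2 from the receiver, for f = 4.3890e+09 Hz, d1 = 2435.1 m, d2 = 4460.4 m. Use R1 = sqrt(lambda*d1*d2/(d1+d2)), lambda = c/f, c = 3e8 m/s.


lambda = c / f = 3.0000e+08 / 4.3890e+09 = 0.06835270 m
R1 = sqrt(0.06835270 * 2435.1 * 4460.4 / (2435.1 + 4460.4)) = 10.38 m

10.38 m


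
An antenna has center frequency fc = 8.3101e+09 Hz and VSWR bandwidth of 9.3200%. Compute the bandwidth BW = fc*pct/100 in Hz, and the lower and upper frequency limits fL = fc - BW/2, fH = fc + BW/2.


BW = 8.3101e+09 * 9.3200/100 = 7.745013e+08 Hz
fL = 8.3101e+09 - 7.745013e+08/2 = 7.923e+09 Hz
fH = 8.3101e+09 + 7.745013e+08/2 = 8.697e+09 Hz

BW=7.745e+08 Hz, fL=7.923e+09 Hz, fH=8.697e+09 Hz


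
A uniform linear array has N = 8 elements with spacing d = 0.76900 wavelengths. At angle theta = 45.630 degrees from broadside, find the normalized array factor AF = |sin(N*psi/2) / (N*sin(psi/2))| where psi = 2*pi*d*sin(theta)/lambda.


psi = 2*pi*0.76900*sin(45.630 deg) = 3.453937 rad
AF = |sin(8*3.453937/2) / (8*sin(3.453937/2))| = 0.1201

0.1201


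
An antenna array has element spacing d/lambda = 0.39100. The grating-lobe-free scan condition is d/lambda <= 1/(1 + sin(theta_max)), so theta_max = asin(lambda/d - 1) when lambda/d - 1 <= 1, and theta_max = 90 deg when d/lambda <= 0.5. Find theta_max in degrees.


lambda/d - 1 = 1/0.39100 - 1 = 1.557545 >= 1
d/lambda <= 0.5, so the array can scan to endfire without grating lobes: theta_max = 90 deg

90 deg


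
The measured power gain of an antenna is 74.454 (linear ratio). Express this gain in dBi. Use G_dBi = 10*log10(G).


G_dBi = 10 * log10(74.454) = 18.72 dBi

18.72 dBi


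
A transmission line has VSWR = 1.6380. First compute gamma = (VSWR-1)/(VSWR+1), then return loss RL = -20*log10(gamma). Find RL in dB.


gamma = (1.6380 - 1) / (1.6380 + 1) = 0.2418499
RL = -20 * log10(0.2418499) = 12.33 dB

12.33 dB


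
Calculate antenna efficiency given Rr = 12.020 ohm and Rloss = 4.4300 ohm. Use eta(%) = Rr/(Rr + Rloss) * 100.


eta = 12.020 / (12.020 + 4.4300) * 100 = 73.07%

73.07%


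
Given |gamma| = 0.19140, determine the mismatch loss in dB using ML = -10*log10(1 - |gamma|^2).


ML = -10 * log10(1 - 0.19140^2) = -10 * log10(0.96336604) = 0.1621 dB

0.1621 dB


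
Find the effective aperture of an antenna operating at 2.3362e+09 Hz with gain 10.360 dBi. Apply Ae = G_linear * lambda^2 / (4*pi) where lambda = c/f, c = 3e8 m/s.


lambda = c / f = 3.0000e+08 / 2.3362e+09 = 0.1284137 m
G_linear = 10^(10.360/10) = 10.86426
Ae = G_linear * lambda^2 / (4*pi) = 10.86426 * 0.1284137^2 / (4*pi) = 0.01426 m^2

0.01426 m^2


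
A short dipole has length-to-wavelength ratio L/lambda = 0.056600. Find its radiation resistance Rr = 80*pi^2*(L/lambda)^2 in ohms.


Rr = 80 * pi^2 * (0.056600)^2 = 80 * 9.869604 * 3.203560e-03 = 2.529 ohm

2.529 ohm


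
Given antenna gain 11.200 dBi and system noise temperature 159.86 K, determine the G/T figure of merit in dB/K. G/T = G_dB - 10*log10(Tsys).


G/T = 11.200 - 10*log10(159.86) = 11.200 - 22.03740 = -10.84 dB/K

-10.84 dB/K


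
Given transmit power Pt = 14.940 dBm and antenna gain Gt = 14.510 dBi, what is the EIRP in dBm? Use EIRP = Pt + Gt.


EIRP = Pt + Gt = 14.940 + 14.510 = 29.45 dBm

29.45 dBm


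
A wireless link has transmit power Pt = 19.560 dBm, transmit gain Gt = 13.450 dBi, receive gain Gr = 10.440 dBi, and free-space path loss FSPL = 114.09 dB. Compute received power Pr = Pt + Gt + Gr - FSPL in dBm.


Pr = 19.560 + 13.450 + 10.440 - 114.09 = -70.64 dBm

-70.64 dBm


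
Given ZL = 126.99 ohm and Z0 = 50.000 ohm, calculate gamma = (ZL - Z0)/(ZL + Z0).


gamma = (126.99 - 50.000) / (126.99 + 50.000) = 0.4350

0.4350


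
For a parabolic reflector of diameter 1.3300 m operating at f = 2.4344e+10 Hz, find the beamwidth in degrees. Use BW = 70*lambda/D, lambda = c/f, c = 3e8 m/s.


lambda = c / f = 3.0000e+08 / 2.4344e+10 = 0.01232337 m
BW = 70 * 0.01232337 / 1.3300 = 0.6486 deg

0.6486 deg


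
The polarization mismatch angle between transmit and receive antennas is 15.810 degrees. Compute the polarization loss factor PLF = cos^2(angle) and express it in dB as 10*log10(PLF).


PLF_linear = cos^2(15.810 deg) = 0.9257720
PLF_dB = 10 * log10(0.9257720) = -0.3350 dB

-0.3350 dB


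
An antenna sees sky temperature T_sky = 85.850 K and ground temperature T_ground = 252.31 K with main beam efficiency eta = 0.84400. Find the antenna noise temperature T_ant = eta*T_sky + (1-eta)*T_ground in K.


T_ant = 0.84400 * 85.850 + (1 - 0.84400) * 252.31 = 111.8 K

111.8 K


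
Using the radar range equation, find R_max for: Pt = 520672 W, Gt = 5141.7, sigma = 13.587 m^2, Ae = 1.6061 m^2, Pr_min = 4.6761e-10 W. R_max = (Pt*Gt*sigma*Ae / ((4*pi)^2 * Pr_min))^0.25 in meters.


R^4 = 520672*5141.7*13.587*1.6061 / ((4*pi)^2 * 4.6761e-10) = 7.911587e+17
R_max = 7.911587e+17^0.25 = 29824 m

29824 m


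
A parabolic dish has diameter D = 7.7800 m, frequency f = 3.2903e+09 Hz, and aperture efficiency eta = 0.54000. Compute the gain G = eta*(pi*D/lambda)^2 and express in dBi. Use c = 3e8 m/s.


lambda = c / f = 3.0000e+08 / 3.2903e+09 = 0.09117710 m
G_linear = 0.54000 * (pi * 7.7800 / 0.09117710)^2 = 38804.42
G_dBi = 10 * log10(38804.42) = 45.89 dBi

45.89 dBi


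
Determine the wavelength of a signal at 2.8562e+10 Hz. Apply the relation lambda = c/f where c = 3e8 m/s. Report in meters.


lambda = c / f = 3.0000e+08 / 2.8562e+10 = 0.01050 m

0.01050 m


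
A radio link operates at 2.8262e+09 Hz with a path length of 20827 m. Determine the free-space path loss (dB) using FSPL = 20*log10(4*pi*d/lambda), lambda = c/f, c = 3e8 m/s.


lambda = c / f = 3.0000e+08 / 2.8262e+09 = 0.1061496 m
FSPL = 20 * log10(4*pi*20827/0.1061496) = 127.8 dB

127.8 dB


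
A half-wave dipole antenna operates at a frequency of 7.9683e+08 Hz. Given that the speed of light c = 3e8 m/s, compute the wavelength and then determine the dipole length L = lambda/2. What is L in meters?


lambda = c / f = 3.0000e+08 / 7.9683e+08 = 0.3764918 m
L = lambda / 2 = 0.3764918 / 2 = 0.1882 m

0.1882 m


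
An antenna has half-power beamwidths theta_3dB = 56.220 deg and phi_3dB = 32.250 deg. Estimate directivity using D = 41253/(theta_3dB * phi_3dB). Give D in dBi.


D_linear = 41253 / (56.220 * 32.250) = 22.75281
D_dBi = 10 * log10(22.75281) = 13.57 dBi

13.57 dBi


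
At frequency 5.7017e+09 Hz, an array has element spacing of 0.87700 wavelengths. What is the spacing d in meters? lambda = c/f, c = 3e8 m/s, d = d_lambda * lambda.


lambda = c / f = 3.0000e+08 / 5.7017e+09 = 0.05261589 m
d = 0.87700 * 0.05261589 = 0.04614 m

0.04614 m


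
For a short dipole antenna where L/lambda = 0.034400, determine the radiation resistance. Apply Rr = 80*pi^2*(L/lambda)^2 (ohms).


Rr = 80 * pi^2 * (0.034400)^2 = 80 * 9.869604 * 1.183360e-03 = 0.9343 ohm

0.9343 ohm


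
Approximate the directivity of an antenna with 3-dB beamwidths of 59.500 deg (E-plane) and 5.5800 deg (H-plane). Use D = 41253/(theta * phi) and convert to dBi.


D_linear = 41253 / (59.500 * 5.5800) = 124.2523
D_dBi = 10 * log10(124.2523) = 20.94 dBi

20.94 dBi


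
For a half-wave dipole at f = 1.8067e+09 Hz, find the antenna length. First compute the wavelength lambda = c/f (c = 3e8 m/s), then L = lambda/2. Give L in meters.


lambda = c / f = 3.0000e+08 / 1.8067e+09 = 0.1660486 m
L = lambda / 2 = 0.1660486 / 2 = 0.08302 m

0.08302 m


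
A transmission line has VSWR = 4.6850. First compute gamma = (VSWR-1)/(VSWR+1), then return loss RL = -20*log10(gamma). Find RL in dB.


gamma = (4.6850 - 1) / (4.6850 + 1) = 0.6481970
RL = -20 * log10(0.6481970) = 3.766 dB

3.766 dB


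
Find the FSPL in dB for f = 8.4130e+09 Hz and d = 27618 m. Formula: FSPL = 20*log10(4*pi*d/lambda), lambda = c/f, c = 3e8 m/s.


lambda = c / f = 3.0000e+08 / 8.4130e+09 = 0.03565910 m
FSPL = 20 * log10(4*pi*27618/0.03565910) = 139.8 dB

139.8 dB


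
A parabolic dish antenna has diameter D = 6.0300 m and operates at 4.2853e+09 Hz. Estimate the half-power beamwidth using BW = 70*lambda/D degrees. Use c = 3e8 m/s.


lambda = c / f = 3.0000e+08 / 4.2853e+09 = 0.07000677 m
BW = 70 * 0.07000677 / 6.0300 = 0.8127 deg

0.8127 deg


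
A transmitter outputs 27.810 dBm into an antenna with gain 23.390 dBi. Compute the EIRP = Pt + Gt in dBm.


EIRP = Pt + Gt = 27.810 + 23.390 = 51.20 dBm

51.20 dBm


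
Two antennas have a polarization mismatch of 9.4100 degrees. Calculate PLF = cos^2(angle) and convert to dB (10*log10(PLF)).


PLF_linear = cos^2(9.4100 deg) = 0.9732684
PLF_dB = 10 * log10(0.9732684) = -0.1177 dB

-0.1177 dB


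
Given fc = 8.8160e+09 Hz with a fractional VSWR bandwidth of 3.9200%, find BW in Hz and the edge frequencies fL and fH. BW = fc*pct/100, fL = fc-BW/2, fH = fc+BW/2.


BW = 8.8160e+09 * 3.9200/100 = 3.455872e+08 Hz
fL = 8.8160e+09 - 3.455872e+08/2 = 8.643e+09 Hz
fH = 8.8160e+09 + 3.455872e+08/2 = 8.989e+09 Hz

BW=3.456e+08 Hz, fL=8.643e+09 Hz, fH=8.989e+09 Hz


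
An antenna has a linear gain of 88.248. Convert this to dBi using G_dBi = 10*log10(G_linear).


G_dBi = 10 * log10(88.248) = 19.46 dBi

19.46 dBi


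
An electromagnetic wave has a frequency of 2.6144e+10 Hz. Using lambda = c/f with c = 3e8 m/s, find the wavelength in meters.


lambda = c / f = 3.0000e+08 / 2.6144e+10 = 0.01147 m

0.01147 m


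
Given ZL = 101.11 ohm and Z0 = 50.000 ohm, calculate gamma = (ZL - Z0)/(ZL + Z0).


gamma = (101.11 - 50.000) / (101.11 + 50.000) = 0.3382

0.3382


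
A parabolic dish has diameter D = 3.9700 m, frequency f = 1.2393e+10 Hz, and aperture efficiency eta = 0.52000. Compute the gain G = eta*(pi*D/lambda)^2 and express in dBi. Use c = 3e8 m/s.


lambda = c / f = 3.0000e+08 / 1.2393e+10 = 0.02420721 m
G_linear = 0.52000 * (pi * 3.9700 / 0.02420721)^2 = 138036.7
G_dBi = 10 * log10(138036.7) = 51.40 dBi

51.40 dBi


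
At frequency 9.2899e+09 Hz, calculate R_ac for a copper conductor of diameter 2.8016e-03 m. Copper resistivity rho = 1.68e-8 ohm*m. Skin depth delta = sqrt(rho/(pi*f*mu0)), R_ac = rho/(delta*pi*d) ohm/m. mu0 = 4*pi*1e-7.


delta = sqrt(1.68e-8 / (pi * 9.2899e+09 * 4*pi*1e-7)) = 6.768139e-07 m
R_ac = 1.68e-8 / (6.768139e-07 * pi * 2.8016e-03) = 2.820 ohm/m

2.820 ohm/m


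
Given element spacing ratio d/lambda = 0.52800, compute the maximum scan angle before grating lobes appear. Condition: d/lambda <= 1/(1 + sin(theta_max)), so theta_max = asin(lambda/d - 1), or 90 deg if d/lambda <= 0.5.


lambda/d - 1 = 1/0.52800 - 1 = 0.8939394
theta_max = asin(0.8939394) = 63.37 deg

63.37 deg


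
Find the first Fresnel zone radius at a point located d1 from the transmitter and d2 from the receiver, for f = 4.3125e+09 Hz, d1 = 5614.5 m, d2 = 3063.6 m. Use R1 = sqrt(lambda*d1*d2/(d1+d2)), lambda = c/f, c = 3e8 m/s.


lambda = c / f = 3.0000e+08 / 4.3125e+09 = 0.06956522 m
R1 = sqrt(0.06956522 * 5614.5 * 3063.6 / (5614.5 + 3063.6)) = 11.74 m

11.74 m


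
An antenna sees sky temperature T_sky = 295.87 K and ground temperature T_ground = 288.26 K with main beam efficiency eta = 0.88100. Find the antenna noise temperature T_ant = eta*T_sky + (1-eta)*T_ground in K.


T_ant = 0.88100 * 295.87 + (1 - 0.88100) * 288.26 = 295.0 K

295.0 K


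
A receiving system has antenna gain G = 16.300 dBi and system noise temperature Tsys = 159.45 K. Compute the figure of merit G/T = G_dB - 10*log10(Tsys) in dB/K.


G/T = 16.300 - 10*log10(159.45) = 16.300 - 22.02625 = -5.726 dB/K

-5.726 dB/K


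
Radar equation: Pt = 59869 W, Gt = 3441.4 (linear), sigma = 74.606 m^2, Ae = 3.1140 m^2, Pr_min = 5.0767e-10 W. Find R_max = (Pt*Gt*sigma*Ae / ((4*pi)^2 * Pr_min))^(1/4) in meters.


R^4 = 59869*3441.4*74.606*3.1140 / ((4*pi)^2 * 5.0767e-10) = 5.970742e+17
R_max = 5.970742e+17^0.25 = 27798 m

27798 m


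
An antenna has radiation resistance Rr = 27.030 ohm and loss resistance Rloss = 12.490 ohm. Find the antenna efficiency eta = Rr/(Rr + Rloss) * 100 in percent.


eta = 27.030 / (27.030 + 12.490) * 100 = 68.40%

68.40%


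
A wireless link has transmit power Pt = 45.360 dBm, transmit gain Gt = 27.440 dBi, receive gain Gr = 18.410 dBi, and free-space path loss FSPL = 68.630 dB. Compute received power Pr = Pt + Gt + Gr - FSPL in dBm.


Pr = 45.360 + 27.440 + 18.410 - 68.630 = 22.58 dBm

22.58 dBm


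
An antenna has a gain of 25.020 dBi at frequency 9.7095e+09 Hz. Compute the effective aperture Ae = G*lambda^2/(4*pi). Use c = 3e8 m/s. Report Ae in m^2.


lambda = c / f = 3.0000e+08 / 9.7095e+09 = 0.03089757 m
G_linear = 10^(25.020/10) = 317.6874
Ae = G_linear * lambda^2 / (4*pi) = 317.6874 * 0.03089757^2 / (4*pi) = 0.02413 m^2

0.02413 m^2


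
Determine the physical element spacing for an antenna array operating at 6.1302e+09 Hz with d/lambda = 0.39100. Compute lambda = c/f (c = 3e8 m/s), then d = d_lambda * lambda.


lambda = c / f = 3.0000e+08 / 6.1302e+09 = 0.04893804 m
d = 0.39100 * 0.04893804 = 0.01913 m

0.01913 m


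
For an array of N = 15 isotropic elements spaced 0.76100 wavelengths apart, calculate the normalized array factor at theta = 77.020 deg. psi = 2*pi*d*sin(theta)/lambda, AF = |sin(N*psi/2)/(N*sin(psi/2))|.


psi = 2*pi*0.76100*sin(77.020 deg) = 4.659330 rad
AF = |sin(15*4.659330/2) / (15*sin(4.659330/2))| = 0.03471

0.03471


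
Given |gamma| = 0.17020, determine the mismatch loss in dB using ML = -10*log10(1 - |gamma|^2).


ML = -10 * log10(1 - 0.17020^2) = -10 * log10(0.97103196) = 0.1277 dB

0.1277 dB


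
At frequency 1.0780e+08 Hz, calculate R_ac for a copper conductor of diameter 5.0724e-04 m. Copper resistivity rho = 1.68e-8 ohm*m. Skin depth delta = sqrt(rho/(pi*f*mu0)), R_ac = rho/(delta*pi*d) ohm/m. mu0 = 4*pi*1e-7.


delta = sqrt(1.68e-8 / (pi * 1.0780e+08 * 4*pi*1e-7)) = 6.282976e-06 m
R_ac = 1.68e-8 / (6.282976e-06 * pi * 5.0724e-04) = 1.678 ohm/m

1.678 ohm/m


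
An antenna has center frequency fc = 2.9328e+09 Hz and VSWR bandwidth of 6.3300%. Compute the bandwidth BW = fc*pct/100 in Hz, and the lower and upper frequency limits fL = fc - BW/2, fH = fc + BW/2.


BW = 2.9328e+09 * 6.3300/100 = 1.856462e+08 Hz
fL = 2.9328e+09 - 1.856462e+08/2 = 2.840e+09 Hz
fH = 2.9328e+09 + 1.856462e+08/2 = 3.026e+09 Hz

BW=1.856e+08 Hz, fL=2.840e+09 Hz, fH=3.026e+09 Hz


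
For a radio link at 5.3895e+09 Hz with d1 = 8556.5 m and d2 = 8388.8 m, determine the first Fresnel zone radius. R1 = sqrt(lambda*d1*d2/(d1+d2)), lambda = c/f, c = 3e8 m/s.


lambda = c / f = 3.0000e+08 / 5.3895e+09 = 0.05566379 m
R1 = sqrt(0.05566379 * 8556.5 * 8388.8 / (8556.5 + 8388.8)) = 15.36 m

15.36 m


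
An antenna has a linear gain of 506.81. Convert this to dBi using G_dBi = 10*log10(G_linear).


G_dBi = 10 * log10(506.81) = 27.05 dBi

27.05 dBi


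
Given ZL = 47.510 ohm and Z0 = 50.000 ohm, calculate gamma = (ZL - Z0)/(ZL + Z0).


gamma = (47.510 - 50.000) / (47.510 + 50.000) = -0.02554

-0.02554


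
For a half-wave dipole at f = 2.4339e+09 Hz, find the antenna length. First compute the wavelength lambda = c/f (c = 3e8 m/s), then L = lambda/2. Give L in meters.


lambda = c / f = 3.0000e+08 / 2.4339e+09 = 0.1232590 m
L = lambda / 2 = 0.1232590 / 2 = 0.06163 m

0.06163 m
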